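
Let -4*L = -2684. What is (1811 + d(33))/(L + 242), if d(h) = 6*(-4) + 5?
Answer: 1792/913 ≈ 1.9628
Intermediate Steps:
L = 671 (L = -¼*(-2684) = 671)
d(h) = -19 (d(h) = -24 + 5 = -19)
(1811 + d(33))/(L + 242) = (1811 - 19)/(671 + 242) = 1792/913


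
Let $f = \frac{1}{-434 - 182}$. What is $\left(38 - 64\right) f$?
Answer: $\frac{13}{308} \approx 0.042208$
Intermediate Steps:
$f = - \frac{1}{616}$ ($f = \frac{1}{-616} = - \frac{1}{616} \approx -0.0016234$)
$\left(38 - 64\right) f = \left(38 - 64\right) \left(- \frac{1}{616}\right) = \left(-26\right) \left(- \frac{1}{616}\right) = \frac{13}{308}$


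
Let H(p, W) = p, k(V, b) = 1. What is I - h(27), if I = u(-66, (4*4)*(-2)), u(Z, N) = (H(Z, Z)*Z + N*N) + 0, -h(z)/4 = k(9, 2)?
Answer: 5384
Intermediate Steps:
h(z) = -4 (h(z) = -4*1 = -4)
u(Z, N) = N² + Z² (u(Z, N) = (Z*Z + N*N) + 0 = (Z² + N²) + 0 = (N² + Z²) + 0 = N² + Z²)
I = 5380 (I = ((4*4)*(-2))² + (-66)² = (16*(-2))² + 4356 = (-32)² + 4356 = 1024 + 4356 = 5380)
I - h(27) = 5380 - 1*(-4) = 5380 + 4 = 5384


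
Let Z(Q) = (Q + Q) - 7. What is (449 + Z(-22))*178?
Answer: 70844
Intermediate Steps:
Z(Q) = -7 + 2*Q (Z(Q) = 2*Q - 7 = -7 + 2*Q)
(449 + Z(-22))*178 = (449 + (-7 + 2*(-22)))*178 = (449 + (-7 - 44))*178 = (449 - 51)*178 = 398*178 = 70844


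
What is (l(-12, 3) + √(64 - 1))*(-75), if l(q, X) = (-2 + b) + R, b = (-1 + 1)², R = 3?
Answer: -75 - 225*√7 ≈ -670.29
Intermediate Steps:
b = 0 (b = 0² = 0)
l(q, X) = 1 (l(q, X) = (-2 + 0) + 3 = -2 + 3 = 1)
(l(-12, 3) + √(64 - 1))*(-75) = (1 + √(64 - 1))*(-75) = (1 + √63)*(-75) = (1 + 3*√7)*(-75) = -75 - 225*√7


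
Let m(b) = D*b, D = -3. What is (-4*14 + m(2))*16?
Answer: -992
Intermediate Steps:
m(b) = -3*b
(-4*14 + m(2))*16 = (-4*14 - 3*2)*16 = (-56 - 6)*16 = -62*16 = -992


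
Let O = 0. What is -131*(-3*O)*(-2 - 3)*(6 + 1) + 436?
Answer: 436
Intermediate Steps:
-131*(-3*O)*(-2 - 3)*(6 + 1) + 436 = -131*(-3*0)*(-2 - 3)*(6 + 1) + 436 = -0*(-5*7) + 436 = -0*(-35) + 436 = -131*0 + 436 = 0 + 436 = 436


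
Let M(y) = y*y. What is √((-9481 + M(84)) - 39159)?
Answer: 4*I*√2599 ≈ 203.92*I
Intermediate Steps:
M(y) = y²
√((-9481 + M(84)) - 39159) = √((-9481 + 84²) - 39159) = √((-9481 + 7056) - 39159) = √(-2425 - 39159) = √(-41584) = 4*I*√2599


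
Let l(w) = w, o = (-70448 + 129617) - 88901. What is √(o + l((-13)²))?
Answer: I*√29563 ≈ 171.94*I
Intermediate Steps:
o = -29732 (o = 59169 - 88901 = -29732)
√(o + l((-13)²)) = √(-29732 + (-13)²) = √(-29732 + 169) = √(-29563) = I*√29563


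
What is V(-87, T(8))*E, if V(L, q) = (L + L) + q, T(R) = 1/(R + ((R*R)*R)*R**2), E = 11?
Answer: -62733253/32776 ≈ -1914.0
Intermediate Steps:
T(R) = 1/(R + R**5) (T(R) = 1/(R + (R**2*R)*R**2) = 1/(R + R**3*R**2) = 1/(R + R**5))
V(L, q) = q + 2*L (V(L, q) = 2*L + q = q + 2*L)
V(-87, T(8))*E = (1/(8 + 8**5) + 2*(-87))*11 = (1/(8 + 32768) - 174)*11 = (1/32776 - 174)*11 = -5703023/32776*11 = -62733253/32776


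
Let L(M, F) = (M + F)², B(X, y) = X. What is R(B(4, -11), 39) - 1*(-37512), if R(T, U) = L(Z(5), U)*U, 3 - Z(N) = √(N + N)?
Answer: 106698 - 3276*√10 ≈ 96338.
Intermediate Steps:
Z(N) = 3 - √2*√N (Z(N) = 3 - √(N + N) = 3 - √(2*N) = 3 - √2*√N)
L(M, F) = (F + M)²
R(T, U) = U*(3 + U - √10)² (R(T, U) = (U + (3 - √2*√5))²*U = (U + (3 - √10))²*U = (3 + U - √10)²*U = U*(3 + U - √10)²)
R(B(4, -11), 39) - 1*(-37512) = 39*(3 + 39 - √10)² - 1*(-37512) = 39*(42 - √10)² + 37512 = 37512 + 39*(42 - √10)²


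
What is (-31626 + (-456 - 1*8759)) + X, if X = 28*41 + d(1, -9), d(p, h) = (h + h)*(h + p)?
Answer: -39549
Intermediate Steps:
d(p, h) = 2*h*(h + p) (d(p, h) = (2*h)*(h + p) = 2*h*(h + p))
X = 1292 (X = 28*41 + 2*(-9)*(-9 + 1) = 1148 + 2*(-9)*(-8) = 1148 + 144 = 1292)
(-31626 + (-456 - 1*8759)) + X = (-31626 + (-456 - 1*8759)) + 1292 = (-31626 + (-456 - 8759)) + 1292 = (-31626 - 9215) + 1292 = -40841 + 1292 = -39549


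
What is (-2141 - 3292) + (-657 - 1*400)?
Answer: -6490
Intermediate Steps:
(-2141 - 3292) + (-657 - 1*400) = -5433 + (-657 - 400) = -5433 - 1057 = -6490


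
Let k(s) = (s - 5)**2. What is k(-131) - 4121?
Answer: 14375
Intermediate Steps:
k(s) = (-5 + s)**2
k(-131) - 4121 = (-5 - 131)**2 - 4121 = (-136)**2 - 4121 = 18496 - 4121 = 14375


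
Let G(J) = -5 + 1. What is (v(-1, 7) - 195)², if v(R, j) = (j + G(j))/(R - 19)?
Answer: 15233409/400 ≈ 38084.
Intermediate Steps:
G(J) = -4
v(R, j) = (-4 + j)/(-19 + R) (v(R, j) = (j - 4)/(R - 19) = (-4 + j)/(-19 + R))
(v(-1, 7) - 195)² = ((-4 + 7)/(-19 - 1) - 195)² = (3/(-20) - 195)² = (-1/20*3 - 195)² = (-3/20 - 195)² = (-3903/20)² = 15233409/400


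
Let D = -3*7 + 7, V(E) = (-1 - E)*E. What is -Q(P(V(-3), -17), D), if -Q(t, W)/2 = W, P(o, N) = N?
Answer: -28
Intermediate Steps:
V(E) = E*(-1 - E)
D = -14 (D = -21 + 7 = -14)
Q(t, W) = -2*W
-Q(P(V(-3), -17), D) = -(-2)*(-14) = -1*28 = -28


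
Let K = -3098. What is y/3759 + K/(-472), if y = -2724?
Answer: 1726609/295708 ≈ 5.8389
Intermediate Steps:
y/3759 + K/(-472) = -2724/3759 - 3098/(-472) = -2724*1/3759 - 3098*(-1/472) = -908/1253 + 1549/236 = 1726609/295708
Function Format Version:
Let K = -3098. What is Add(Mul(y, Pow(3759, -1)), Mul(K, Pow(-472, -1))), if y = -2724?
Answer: Rational(1726609, 295708) ≈ 5.8389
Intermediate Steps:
Add(Mul(y, Pow(3759, -1)), Mul(K, Pow(-472, -1))) = Add(Mul(-2724, Pow(3759, -1)), Mul(-3098, Pow(-472, -1))) = Add(Mul(-2724, Rational(1, 3759)), Mul(-3098, Rational(-1, 472))) = Add(Rational(-908, 1253), Rational(1549, 236)) = Rational(1726609, 295708)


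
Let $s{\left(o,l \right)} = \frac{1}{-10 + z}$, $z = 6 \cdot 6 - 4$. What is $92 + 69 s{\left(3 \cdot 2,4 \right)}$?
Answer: $\frac{2093}{22} \approx 95.136$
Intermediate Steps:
$z = 32$ ($z = 36 - 4 = 32$)
$s{\left(o,l \right)} = \frac{1}{22}$ ($s{\left(o,l \right)} = \frac{1}{-10 + 32} = \frac{1}{22}$)
$92 + 69 s{\left(3 \cdot 2,4 \right)} = 92 + 69 \cdot \frac{1}{22} = 92 + \frac{69}{22} = \frac{2093}{22}$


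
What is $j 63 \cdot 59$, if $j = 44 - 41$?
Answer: $11151$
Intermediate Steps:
$j = 3$ ($j = 44 - 41 = 3$)
$j 63 \cdot 59 = 3 \cdot 63 \cdot 59 = 189 \cdot 59 = 11151$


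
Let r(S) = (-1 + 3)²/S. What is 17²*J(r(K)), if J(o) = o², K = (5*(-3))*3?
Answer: 4624/2025 ≈ 2.2835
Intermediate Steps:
K = -45 (K = -15*3 = -45)
r(S) = 4/S (r(S) = 2²/S = 4/S)
17²*J(r(K)) = 17²*(4/(-45))² = 289*(4*(-1/45))² = 289*(-4/45)² = 289*(16/2025) = 4624/2025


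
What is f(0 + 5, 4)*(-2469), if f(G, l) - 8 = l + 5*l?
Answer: -79008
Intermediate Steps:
f(G, l) = 8 + 6*l (f(G, l) = 8 + (l + 5*l) = 8 + 6*l)
f(0 + 5, 4)*(-2469) = (8 + 6*4)*(-2469) = (8 + 24)*(-2469) = 32*(-2469) = -79008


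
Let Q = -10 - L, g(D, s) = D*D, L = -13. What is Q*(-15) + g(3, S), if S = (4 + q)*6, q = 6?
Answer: -36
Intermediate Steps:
S = 60 (S = (4 + 6)*6 = 10*6 = 60)
g(D, s) = D²
Q = 3 (Q = -10 - 1*(-13) = -10 + 13 = 3)
Q*(-15) + g(3, S) = 3*(-15) + 3² = -45 + 9 = -36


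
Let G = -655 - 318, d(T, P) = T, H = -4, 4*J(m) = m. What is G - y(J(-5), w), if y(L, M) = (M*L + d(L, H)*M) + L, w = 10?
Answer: -3787/4 ≈ -946.75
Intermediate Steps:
J(m) = m/4
y(L, M) = L + 2*L*M (y(L, M) = (M*L + L*M) + L = (L*M + L*M) + L = 2*L*M + L = L + 2*L*M)
G = -973
G - y(J(-5), w) = -973 - (¼)*(-5)*(1 + 2*10) = -973 - (-5)*(1 + 20)/4 = -973 - (-5)*21/4 = -973 - 1*(-105/4) = -973 + 105/4 = -3787/4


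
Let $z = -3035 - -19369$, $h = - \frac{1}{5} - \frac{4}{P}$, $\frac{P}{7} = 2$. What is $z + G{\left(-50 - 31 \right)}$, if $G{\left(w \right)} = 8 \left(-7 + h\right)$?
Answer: $\frac{569594}{35} \approx 16274.0$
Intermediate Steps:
$P = 14$ ($P = 7 \cdot 2 = 14$)
$h = - \frac{17}{35}$ ($h = - \frac{1}{5} - \frac{4}{14} = \left(-1\right) \frac{1}{5} - \frac{2}{7} = - \frac{1}{5} - \frac{2}{7} = - \frac{17}{35} \approx -0.48571$)
$z = 16334$ ($z = -3035 + 19369 = 16334$)
$G{\left(w \right)} = - \frac{2096}{35}$ ($G{\left(w \right)} = 8 \left(-7 - \frac{17}{35}\right) = 8 \left(- \frac{262}{35}\right) = - \frac{2096}{35}$)
$z + G{\left(-50 - 31 \right)} = 16334 - \frac{2096}{35} = \frac{569594}{35}$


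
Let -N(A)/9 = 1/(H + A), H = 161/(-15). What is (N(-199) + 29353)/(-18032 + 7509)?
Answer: -92344673/33105358 ≈ -2.7894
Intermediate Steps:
H = -161/15 (H = 161*(-1/15) = -161/15 ≈ -10.733)
N(A) = -9/(-161/15 + A)
(N(-199) + 29353)/(-18032 + 7509) = (-135/(-161 + 15*(-199)) + 29353)/(-18032 + 7509) = (-135/(-161 - 2985) + 29353)/(-10523) = (-135/(-3146) + 29353)*(-1/10523) = (-135*(-1/3146) + 29353)*(-1/10523) = (135/3146 + 29353)*(-1/10523) = (92344673/3146)*(-1/10523) = -92344673/33105358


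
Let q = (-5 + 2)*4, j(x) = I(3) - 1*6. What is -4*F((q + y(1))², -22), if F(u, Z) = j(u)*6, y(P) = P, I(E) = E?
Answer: 72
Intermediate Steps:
j(x) = -3 (j(x) = 3 - 1*6 = 3 - 6 = -3)
q = -12 (q = -3*4 = -12)
F(u, Z) = -18 (F(u, Z) = -3*6 = -18)
-4*F((q + y(1))², -22) = -4*(-18) = 72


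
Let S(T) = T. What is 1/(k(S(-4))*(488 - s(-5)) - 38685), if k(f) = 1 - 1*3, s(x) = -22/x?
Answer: -5/198261 ≈ -2.5219e-5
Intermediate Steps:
k(f) = -2 (k(f) = 1 - 3 = -2)
1/(k(S(-4))*(488 - s(-5)) - 38685) = 1/(-2*(488 - (-22)/(-5)) - 38685) = 1/(-2*(488 - (-22)*(-1)/5) - 38685) = 1/(-2*(488 - 1*22/5) - 38685) = 1/(-2*(488 - 22/5) - 38685) = 1/(-2*2418/5 - 38685) = 1/(-4836/5 - 38685) = 1/(-198261/5) = -5/198261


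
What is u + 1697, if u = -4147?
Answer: -2450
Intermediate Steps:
u + 1697 = -4147 + 1697 = -2450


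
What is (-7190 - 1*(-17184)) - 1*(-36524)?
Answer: 46518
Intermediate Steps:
(-7190 - 1*(-17184)) - 1*(-36524) = (-7190 + 17184) + 36524 = 9994 + 36524 = 46518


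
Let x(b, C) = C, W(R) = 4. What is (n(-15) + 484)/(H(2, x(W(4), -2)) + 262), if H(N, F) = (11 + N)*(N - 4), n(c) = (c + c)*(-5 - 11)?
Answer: 241/59 ≈ 4.0847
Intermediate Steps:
n(c) = -32*c (n(c) = (2*c)*(-16) = -32*c)
H(N, F) = (-4 + N)*(11 + N) (H(N, F) = (11 + N)*(-4 + N) = (-4 + N)*(11 + N))
(n(-15) + 484)/(H(2, x(W(4), -2)) + 262) = (-32*(-15) + 484)/((-44 + 2**2 + 7*2) + 262) = (480 + 484)/((-44 + 4 + 14) + 262) = 964/(-26 + 262) = 964/236 = 964*(1/236) = 241/59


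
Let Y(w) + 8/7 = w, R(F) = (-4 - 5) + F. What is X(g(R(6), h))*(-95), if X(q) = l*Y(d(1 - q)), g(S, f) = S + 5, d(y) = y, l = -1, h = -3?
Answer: -1425/7 ≈ -203.57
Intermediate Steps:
R(F) = -9 + F
Y(w) = -8/7 + w
g(S, f) = 5 + S
X(q) = ⅐ + q (X(q) = -(-8/7 + (1 - q)) = -(-⅐ - q) = ⅐ + q)
X(g(R(6), h))*(-95) = (⅐ + (5 + (-9 + 6)))*(-95) = (⅐ + (5 - 3))*(-95) = (⅐ + 2)*(-95) = (15/7)*(-95) = -1425/7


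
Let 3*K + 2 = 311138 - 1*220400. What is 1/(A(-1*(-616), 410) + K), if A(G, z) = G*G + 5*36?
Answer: 3/1229644 ≈ 2.4397e-6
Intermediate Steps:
K = 90736/3 (K = -⅔ + (311138 - 1*220400)/3 = -⅔ + (311138 - 220400)/3 = -⅔ + (⅓)*90738 = -⅔ + 30246 = 90736/3 ≈ 30245.)
A(G, z) = 180 + G² (A(G, z) = G² + 180 = 180 + G²)
1/(A(-1*(-616), 410) + K) = 1/((180 + (-1*(-616))²) + 90736/3) = 1/((180 + 616²) + 90736/3) = 1/((180 + 379456) + 90736/3) = 1/(379636 + 90736/3) = 1/(1229644/3) = 3/1229644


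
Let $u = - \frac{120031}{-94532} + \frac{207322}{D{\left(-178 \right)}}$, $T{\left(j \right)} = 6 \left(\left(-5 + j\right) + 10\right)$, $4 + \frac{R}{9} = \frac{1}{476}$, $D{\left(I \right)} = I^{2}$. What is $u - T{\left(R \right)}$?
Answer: $\frac{17259762693489}{89105768668} \approx 193.7$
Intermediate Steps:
$R = - \frac{17127}{476}$ ($R = -36 + \frac{9}{476} = - \frac{17127}{476} \approx -35.981$)
$T{\left(j \right)} = 30 + 6 j$ ($T{\left(j \right)} = 6 \left(5 + j\right) = 30 + 6 j$)
$u = \frac{5850406377}{748787972}$ ($u = - \frac{120031}{-94532} + \frac{207322}{\left(-178\right)^{2}} = \left(-120031\right) \left(- \frac{1}{94532}\right) + \frac{207322}{31684} = \frac{120031}{94532} + 207322 \cdot \frac{1}{31684} = \frac{120031}{94532} + \frac{103661}{15842} = \frac{5850406377}{748787972} \approx 7.8132$)
$u - T{\left(R \right)} = \frac{5850406377}{748787972} - \left(30 + 6 \left(- \frac{17127}{476}\right)\right) = \frac{5850406377}{748787972} - \left(30 - \frac{51381}{238}\right) = \frac{5850406377}{748787972} - - \frac{44241}{238} = \frac{5850406377}{748787972} + \frac{44241}{238} = \frac{17259762693489}{89105768668}$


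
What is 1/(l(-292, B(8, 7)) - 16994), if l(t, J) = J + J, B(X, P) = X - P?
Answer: -1/16992 ≈ -5.8851e-5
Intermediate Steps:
l(t, J) = 2*J
1/(l(-292, B(8, 7)) - 16994) = 1/(2*(8 - 1*7) - 16994) = 1/(2*(8 - 7) - 16994) = 1/(2*1 - 16994) = 1/(2 - 16994) = 1/(-16992) = -1/16992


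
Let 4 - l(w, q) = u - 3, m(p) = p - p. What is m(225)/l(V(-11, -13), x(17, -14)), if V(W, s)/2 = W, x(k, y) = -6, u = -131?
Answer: 0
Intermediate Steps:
V(W, s) = 2*W
m(p) = 0
l(w, q) = 138 (l(w, q) = 4 - (-131 - 3) = 4 - 1*(-134) = 4 + 134 = 138)
m(225)/l(V(-11, -13), x(17, -14)) = 0/138 = 0*(1/138) = 0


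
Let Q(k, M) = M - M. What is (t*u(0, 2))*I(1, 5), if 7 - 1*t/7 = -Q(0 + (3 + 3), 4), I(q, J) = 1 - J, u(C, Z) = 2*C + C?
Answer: 0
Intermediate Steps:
u(C, Z) = 3*C
Q(k, M) = 0
t = 49 (t = 49 - (-7)*0 = 49 - 7*0 = 49 + 0 = 49)
(t*u(0, 2))*I(1, 5) = (49*(3*0))*(1 - 1*5) = (49*0)*(1 - 5) = 0*(-4) = 0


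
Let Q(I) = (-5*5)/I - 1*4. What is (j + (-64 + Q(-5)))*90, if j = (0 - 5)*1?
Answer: -6120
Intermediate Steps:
j = -5 (j = -5*1 = -5)
Q(I) = -4 - 25/I (Q(I) = -25/I - 4 = -4 - 25/I)
(j + (-64 + Q(-5)))*90 = (-5 + (-64 + (-4 - 25/(-5))))*90 = (-5 + (-64 + (-4 - 25*(-⅕))))*90 = (-5 + (-64 + (-4 + 5)))*90 = (-5 + (-64 + 1))*90 = (-5 - 63)*90 = -68*90 = -6120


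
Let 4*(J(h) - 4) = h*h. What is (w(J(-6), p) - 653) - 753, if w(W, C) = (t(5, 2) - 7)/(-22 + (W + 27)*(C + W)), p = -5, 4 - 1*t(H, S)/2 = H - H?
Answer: -418987/298 ≈ -1406.0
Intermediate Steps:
J(h) = 4 + h²/4 (J(h) = 4 + (h*h)/4 = 4 + h²/4)
t(H, S) = 8 (t(H, S) = 8 - 2*(H - H) = 8 - 2*0 = 8 + 0 = 8)
w(W, C) = 1/(-22 + (27 + W)*(C + W)) (w(W, C) = (8 - 7)/(-22 + (W + 27)*(C + W)) = 1/(-22 + (27 + W)*(C + W)))
(w(J(-6), p) - 653) - 753 = (1/(-22 + (4 + (¼)*(-6)²)² + 27*(-5) + 27*(4 + (¼)*(-6)²) - 5*(4 + (¼)*(-6)²)) - 653) - 753 = (1/(-22 + (4 + (¼)*36)² - 135 + 27*(4 + (¼)*36) - 5*(4 + (¼)*36)) - 653) - 753 = (1/(-22 + (4 + 9)² - 135 + 27*(4 + 9) - 5*(4 + 9)) - 653) - 753 = (1/(-22 + 13² - 135 + 27*13 - 5*13) - 653) - 753 = (1/(-22 + 169 - 135 + 351 - 65) - 653) - 753 = (1/298 - 653) - 753 = -194593/298 - 753 = -418987/298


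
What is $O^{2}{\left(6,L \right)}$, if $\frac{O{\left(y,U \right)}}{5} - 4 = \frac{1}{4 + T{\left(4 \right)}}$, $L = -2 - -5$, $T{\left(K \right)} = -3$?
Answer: $625$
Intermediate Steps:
$L = 3$ ($L = -2 + 5 = 3$)
$O{\left(y,U \right)} = 25$ ($O{\left(y,U \right)} = 20 + \frac{5}{4 - 3} = 20 + \frac{5}{1} = 20 + 5 \cdot 1 = 20 + 5 = 25$)
$O^{2}{\left(6,L \right)} = 25^{2} = 625$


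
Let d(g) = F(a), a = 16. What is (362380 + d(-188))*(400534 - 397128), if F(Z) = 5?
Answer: 1234283310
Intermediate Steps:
d(g) = 5
(362380 + d(-188))*(400534 - 397128) = (362380 + 5)*(400534 - 397128) = 362385*3406 = 1234283310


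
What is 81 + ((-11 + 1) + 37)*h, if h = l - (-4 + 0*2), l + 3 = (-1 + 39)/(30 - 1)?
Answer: 4158/29 ≈ 143.38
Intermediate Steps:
l = -49/29 (l = -3 + (-1 + 39)/(30 - 1) = -3 + 38/29 = -49/29 ≈ -1.6897)
h = 67/29 (h = -49/29 - (-4 + 0*2) = -49/29 - (-4 + 0) = -49/29 - 1*(-4) = -49/29 + 4 = 67/29 ≈ 2.3103)
81 + ((-11 + 1) + 37)*h = 81 + ((-11 + 1) + 37)*(67/29) = 81 + (-10 + 37)*(67/29) = 81 + 27*(67/29) = 81 + 1809/29 = 4158/29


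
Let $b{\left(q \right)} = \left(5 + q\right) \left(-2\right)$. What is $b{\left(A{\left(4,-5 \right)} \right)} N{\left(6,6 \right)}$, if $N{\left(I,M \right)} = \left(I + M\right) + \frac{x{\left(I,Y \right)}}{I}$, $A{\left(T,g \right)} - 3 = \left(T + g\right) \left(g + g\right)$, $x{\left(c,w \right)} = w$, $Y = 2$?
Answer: $-444$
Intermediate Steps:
$A{\left(T,g \right)} = 3 + 2 g \left(T + g\right)$ ($A{\left(T,g \right)} = 3 + \left(T + g\right) \left(g + g\right) = 3 + \left(T + g\right) 2 g = 3 + 2 g \left(T + g\right)$)
$b{\left(q \right)} = -10 - 2 q$
$N{\left(I,M \right)} = I + M + \frac{2}{I}$ ($N{\left(I,M \right)} = \left(I + M\right) + \frac{2}{I} = I + M + \frac{2}{I}$)
$b{\left(A{\left(4,-5 \right)} \right)} N{\left(6,6 \right)} = \left(-10 - 2 \left(3 + 2 \left(-5\right)^{2} + 2 \cdot 4 \left(-5\right)\right)\right) \left(6 + 6 + \frac{2}{6}\right) = \left(-10 - 2 \left(3 + 2 \cdot 25 - 40\right)\right) \left(6 + 6 + 2 \cdot \frac{1}{6}\right) = \left(-10 - 2 \left(3 + 50 - 40\right)\right) \left(6 + 6 + \frac{1}{3}\right) = \left(-10 - 26\right) \frac{37}{3} = \left(-36\right) \frac{37}{3} = -444$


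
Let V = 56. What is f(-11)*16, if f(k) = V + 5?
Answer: 976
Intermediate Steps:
f(k) = 61 (f(k) = 56 + 5 = 61)
f(-11)*16 = 61*16 = 976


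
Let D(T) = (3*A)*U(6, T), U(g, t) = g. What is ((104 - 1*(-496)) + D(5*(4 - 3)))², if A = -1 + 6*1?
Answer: 476100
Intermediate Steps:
A = 5 (A = -1 + 6 = 5)
D(T) = 90 (D(T) = (3*5)*6 = 15*6 = 90)
((104 - 1*(-496)) + D(5*(4 - 3)))² = ((104 - 1*(-496)) + 90)² = ((104 + 496) + 90)² = (600 + 90)² = 690² = 476100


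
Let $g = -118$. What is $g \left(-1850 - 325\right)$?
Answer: $256650$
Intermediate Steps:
$g \left(-1850 - 325\right) = - 118 \left(-1850 - 325\right) = \left(-118\right) \left(-2175\right) = 256650$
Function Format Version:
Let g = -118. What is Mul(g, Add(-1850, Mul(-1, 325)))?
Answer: 256650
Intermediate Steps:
Mul(g, Add(-1850, Mul(-1, 325))) = Mul(-118, Add(-1850, Mul(-1, 325))) = Mul(-118, Add(-1850, -325)) = Mul(-118, -2175) = 256650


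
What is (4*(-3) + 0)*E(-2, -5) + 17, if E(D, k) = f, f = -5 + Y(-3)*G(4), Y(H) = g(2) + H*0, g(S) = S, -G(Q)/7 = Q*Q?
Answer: 2765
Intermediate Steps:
G(Q) = -7*Q² (G(Q) = -7*Q*Q = -7*Q²)
Y(H) = 2 (Y(H) = 2 + H*0 = 2 + 0 = 2)
f = -229 (f = -5 + 2*(-7*4²) = -5 + 2*(-7*16) = -5 + 2*(-112) = -5 - 224 = -229)
E(D, k) = -229
(4*(-3) + 0)*E(-2, -5) + 17 = (4*(-3) + 0)*(-229) + 17 = (-12 + 0)*(-229) + 17 = -12*(-229) + 17 = 2748 + 17 = 2765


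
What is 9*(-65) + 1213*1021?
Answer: 1237888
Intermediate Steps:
9*(-65) + 1213*1021 = -585 + 1238473 = 1237888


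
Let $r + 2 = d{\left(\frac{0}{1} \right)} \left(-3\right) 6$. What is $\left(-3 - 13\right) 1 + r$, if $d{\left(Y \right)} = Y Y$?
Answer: $-18$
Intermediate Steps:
$d{\left(Y \right)} = Y^{2}$
$r = -2$ ($r = -2 + \left(\frac{0}{1}\right)^{2} \left(-3\right) 6 = -2 + \left(0 \cdot 1\right)^{2} \left(-3\right) 6 = -2 + 0^{2} \left(-3\right) 6 = -2 + 0 \left(-3\right) 6 = -2 + 0 \cdot 6 = -2 + 0 = -2$)
$\left(-3 - 13\right) 1 + r = \left(-3 - 13\right) 1 - 2 = \left(-16\right) 1 - 2 = -16 - 2 = -18$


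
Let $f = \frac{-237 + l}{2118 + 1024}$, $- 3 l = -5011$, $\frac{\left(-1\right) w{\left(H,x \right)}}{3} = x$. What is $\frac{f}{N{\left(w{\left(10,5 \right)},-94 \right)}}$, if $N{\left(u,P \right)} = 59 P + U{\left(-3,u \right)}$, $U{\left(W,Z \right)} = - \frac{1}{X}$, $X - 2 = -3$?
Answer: $- \frac{430}{5226717} \approx -8.227 \cdot 10^{-5}$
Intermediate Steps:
$X = -1$ ($X = 2 - 3 = -1$)
$w{\left(H,x \right)} = - 3 x$
$U{\left(W,Z \right)} = 1$ ($U{\left(W,Z \right)} = - \frac{1}{-1} = \left(-1\right) \left(-1\right) = 1$)
$l = \frac{5011}{3}$ ($l = \left(- \frac{1}{3}\right) \left(-5011\right) = \frac{5011}{3} \approx 1670.3$)
$f = \frac{2150}{4713}$ ($f = \frac{-237 + \frac{5011}{3}}{2118 + 1024} = \frac{4300}{3 \cdot 3142} = \frac{4300}{3} \cdot \frac{1}{3142} = \frac{2150}{4713} \approx 0.45618$)
$N{\left(u,P \right)} = 1 + 59 P$ ($N{\left(u,P \right)} = 59 P + 1 = 1 + 59 P$)
$\frac{f}{N{\left(w{\left(10,5 \right)},-94 \right)}} = \frac{2150}{4713 \left(1 + 59 \left(-94\right)\right)} = \frac{2150}{4713 \left(1 - 5546\right)} = \frac{2150}{4713 \left(-5545\right)} = \frac{2150}{4713} \left(- \frac{1}{5545}\right) = - \frac{430}{5226717}$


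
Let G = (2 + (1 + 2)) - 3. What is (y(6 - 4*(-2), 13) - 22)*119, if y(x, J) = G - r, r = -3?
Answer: -2023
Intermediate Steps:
G = 2 (G = (2 + 3) - 3 = 5 - 3 = 2)
y(x, J) = 5 (y(x, J) = 2 - 1*(-3) = 2 + 3 = 5)
(y(6 - 4*(-2), 13) - 22)*119 = (5 - 22)*119 = -17*119 = -2023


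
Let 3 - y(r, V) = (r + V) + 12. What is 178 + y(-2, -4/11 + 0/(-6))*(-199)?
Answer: 16485/11 ≈ 1498.6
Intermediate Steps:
y(r, V) = -9 - V - r (y(r, V) = 3 - ((r + V) + 12) = 3 - ((V + r) + 12) = 3 - (12 + V + r) = 3 + (-12 - V - r) = -9 - V - r)
178 + y(-2, -4/11 + 0/(-6))*(-199) = 178 + (-9 - (-4/11 + 0/(-6)) - 1*(-2))*(-199) = 178 + (-9 - (-4*1/11 + 0*(-⅙)) + 2)*(-199) = 178 + (-9 - (-4/11 + 0) + 2)*(-199) = 178 + (-9 - 1*(-4/11) + 2)*(-199) = 178 + (-9 + 4/11 + 2)*(-199) = 178 - 73/11*(-199) = 178 + 14527/11 = 16485/11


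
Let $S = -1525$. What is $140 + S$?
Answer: $-1385$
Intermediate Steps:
$140 + S = 140 - 1525 = -1385$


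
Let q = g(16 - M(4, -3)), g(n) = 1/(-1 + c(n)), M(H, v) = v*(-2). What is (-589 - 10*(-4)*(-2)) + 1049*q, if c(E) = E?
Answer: -4972/9 ≈ -552.44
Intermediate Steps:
M(H, v) = -2*v
g(n) = 1/(-1 + n)
q = 1/9 (q = 1/(-1 + (16 - (-2)*(-3))) = 1/(-1 + (16 - 1*6)) = 1/(-1 + (16 - 6)) = 1/(-1 + 10) = 1/9 ≈ 0.11111)
(-589 - 10*(-4)*(-2)) + 1049*q = (-589 - 10*(-4)*(-2)) + 1049*(1/9) = (-589 - (-40)*(-2)) + 1049/9 = (-589 - 1*80) + 1049/9 = (-589 - 80) + 1049/9 = -669 + 1049/9 = -4972/9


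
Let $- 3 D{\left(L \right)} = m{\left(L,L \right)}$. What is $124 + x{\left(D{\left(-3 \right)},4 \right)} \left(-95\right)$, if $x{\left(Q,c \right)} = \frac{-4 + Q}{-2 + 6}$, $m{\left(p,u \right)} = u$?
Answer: $\frac{781}{4} \approx 195.25$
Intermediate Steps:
$D{\left(L \right)} = - \frac{L}{3}$
$x{\left(Q,c \right)} = -1 + \frac{Q}{4}$ ($x{\left(Q,c \right)} = \frac{-4 + Q}{4} = \left(-4 + Q\right) \frac{1}{4} = -1 + \frac{Q}{4}$)
$124 + x{\left(D{\left(-3 \right)},4 \right)} \left(-95\right) = 124 + \left(-1 + \frac{\left(- \frac{1}{3}\right) \left(-3\right)}{4}\right) \left(-95\right) = 124 + \left(-1 + \frac{1}{4} \cdot 1\right) \left(-95\right) = 124 + \left(-1 + \frac{1}{4}\right) \left(-95\right) = 124 - - \frac{285}{4} = 124 + \frac{285}{4} = \frac{781}{4}$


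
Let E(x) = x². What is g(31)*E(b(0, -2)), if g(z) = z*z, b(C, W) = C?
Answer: 0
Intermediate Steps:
g(z) = z²
g(31)*E(b(0, -2)) = 31²*0² = 961*0 = 0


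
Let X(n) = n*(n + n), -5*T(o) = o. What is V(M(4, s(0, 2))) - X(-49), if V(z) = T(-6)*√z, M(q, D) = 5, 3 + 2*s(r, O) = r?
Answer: -4802 + 6*√5/5 ≈ -4799.3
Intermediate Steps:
s(r, O) = -3/2 + r/2
T(o) = -o/5
X(n) = 2*n² (X(n) = n*(2*n) = 2*n²)
V(z) = 6*√z/5 (V(z) = (-⅕*(-6))*√z = 6*√z/5)
V(M(4, s(0, 2))) - X(-49) = 6*√5/5 - 2*(-49)² = 6*√5/5 - 2*2401 = 6*√5/5 - 1*4802 = 6*√5/5 - 4802 = -4802 + 6*√5/5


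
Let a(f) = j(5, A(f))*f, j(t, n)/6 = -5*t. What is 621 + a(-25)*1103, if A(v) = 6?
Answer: 4136871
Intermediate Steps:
j(t, n) = -30*t (j(t, n) = 6*(-5*t) = -30*t)
a(f) = -150*f (a(f) = (-30*5)*f = -150*f)
621 + a(-25)*1103 = 621 - 150*(-25)*1103 = 621 + 3750*1103 = 621 + 4136250 = 4136871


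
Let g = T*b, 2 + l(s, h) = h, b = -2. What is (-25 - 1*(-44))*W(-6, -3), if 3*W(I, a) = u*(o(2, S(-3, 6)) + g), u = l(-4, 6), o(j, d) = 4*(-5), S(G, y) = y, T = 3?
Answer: -1976/3 ≈ -658.67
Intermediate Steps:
l(s, h) = -2 + h
o(j, d) = -20
g = -6 (g = 3*(-2) = -6)
u = 4 (u = -2 + 6 = 4)
W(I, a) = -104/3 (W(I, a) = (4*(-20 - 6))/3 = (4*(-26))/3 = (1/3)*(-104) = -104/3)
(-25 - 1*(-44))*W(-6, -3) = (-25 - 1*(-44))*(-104/3) = (-25 + 44)*(-104/3) = 19*(-104/3) = -1976/3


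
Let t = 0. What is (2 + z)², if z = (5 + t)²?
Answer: 729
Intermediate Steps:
z = 25 (z = (5 + 0)² = 5² = 25)
(2 + z)² = (2 + 25)² = 27² = 729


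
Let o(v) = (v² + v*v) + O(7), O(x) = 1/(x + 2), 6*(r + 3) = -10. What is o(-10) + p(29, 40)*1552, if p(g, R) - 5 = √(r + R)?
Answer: 71641/9 + 1552*√318/3 ≈ 17186.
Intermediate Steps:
r = -14/3 (r = -3 + (⅙)*(-10) = -3 - 5/3 = -14/3 ≈ -4.6667)
O(x) = 1/(2 + x)
p(g, R) = 5 + √(-14/3 + R)
o(v) = ⅑ + 2*v² (o(v) = (v² + v*v) + 1/(2 + 7) = (v² + v²) + 1/9 = 2*v² + ⅑ = ⅑ + 2*v²)
o(-10) + p(29, 40)*1552 = (⅑ + 2*(-10)²) + (5 + √(-42 + 9*40)/3)*1552 = (⅑ + 2*100) + (5 + √(-42 + 360)/3)*1552 = (⅑ + 200) + (5 + √318/3)*1552 = 1801/9 + (7760 + 1552*√318/3) = 71641/9 + 1552*√318/3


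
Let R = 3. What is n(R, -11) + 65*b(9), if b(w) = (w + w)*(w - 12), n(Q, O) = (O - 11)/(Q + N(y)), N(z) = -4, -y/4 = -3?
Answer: -3488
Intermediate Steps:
y = 12 (y = -4*(-3) = 12)
n(Q, O) = (-11 + O)/(-4 + Q) (n(Q, O) = (O - 11)/(Q - 4) = (-11 + O)/(-4 + Q))
b(w) = 2*w*(-12 + w) (b(w) = (2*w)*(-12 + w) = 2*w*(-12 + w))
n(R, -11) + 65*b(9) = (-11 - 11)/(-4 + 3) + 65*(2*9*(-12 + 9)) = -22/(-1) + 65*(2*9*(-3)) = -1*(-22) + 65*(-54) = 22 - 3510 = -3488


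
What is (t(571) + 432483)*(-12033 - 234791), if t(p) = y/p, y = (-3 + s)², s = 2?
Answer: -60952642306256/571 ≈ -1.0675e+11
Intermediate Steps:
y = 1 (y = (-3 + 2)² = (-1)² = 1)
t(p) = 1/p
(t(571) + 432483)*(-12033 - 234791) = (1/571 + 432483)*(-12033 - 234791) = (1/571 + 432483)*(-246824) = (246947794/571)*(-246824) = -60952642306256/571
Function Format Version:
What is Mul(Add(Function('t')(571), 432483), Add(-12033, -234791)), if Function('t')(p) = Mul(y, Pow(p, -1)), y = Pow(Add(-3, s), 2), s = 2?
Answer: Rational(-60952642306256, 571) ≈ -1.0675e+11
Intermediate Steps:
y = 1 (y = Pow(Add(-3, 2), 2) = Pow(-1, 2) = 1)
Function('t')(p) = Pow(p, -1) (Function('t')(p) = Mul(1, Pow(p, -1)) = Pow(p, -1))
Mul(Add(Function('t')(571), 432483), Add(-12033, -234791)) = Mul(Add(Pow(571, -1), 432483), Add(-12033, -234791)) = Mul(Add(Rational(1, 571), 432483), -246824) = Mul(Rational(246947794, 571), -246824) = Rational(-60952642306256, 571)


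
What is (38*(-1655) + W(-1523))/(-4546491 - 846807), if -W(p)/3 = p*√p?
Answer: 31445/2696649 - 1523*I*√1523/1797766 ≈ 0.011661 - 0.033061*I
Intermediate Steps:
W(p) = -3*p^(3/2) (W(p) = -3*p*√p = -3*p^(3/2))
(38*(-1655) + W(-1523))/(-4546491 - 846807) = (38*(-1655) - (-4569)*I*√1523)/(-4546491 - 846807) = (-62890 - (-4569)*I*√1523)/(-5393298) = (-62890 + 4569*I*√1523)*(-1/5393298) = 31445/2696649 - 1523*I*√1523/1797766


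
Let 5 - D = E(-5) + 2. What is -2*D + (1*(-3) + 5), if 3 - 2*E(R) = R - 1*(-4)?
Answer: 0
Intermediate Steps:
E(R) = -1/2 - R/2 (E(R) = 3/2 - (R - 1*(-4))/2 = 3/2 - (R + 4)/2 = 3/2 - (4 + R)/2 = 3/2 + (-2 - R/2) = -1/2 - R/2)
D = 1 (D = 5 - ((-1/2 - 1/2*(-5)) + 2) = 5 - ((-1/2 + 5/2) + 2) = 5 - (2 + 2) = 5 - 1*4 = 5 - 4 = 1)
-2*D + (1*(-3) + 5) = -2*1 + (1*(-3) + 5) = -2 + (-3 + 5) = -2 + 2 = 0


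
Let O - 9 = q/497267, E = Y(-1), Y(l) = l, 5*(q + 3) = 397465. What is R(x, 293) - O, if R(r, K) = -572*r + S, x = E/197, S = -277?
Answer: -27748240120/97961599 ≈ -283.26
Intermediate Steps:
q = 79490 (q = -3 + (1/5)*397465 = -3 + 79493 = 79490)
E = -1
O = 4554893/497267 (O = 9 + 79490/497267 = 4554893/497267 ≈ 9.1599)
x = -1/197 ≈ -0.0050761
R(r, K) = -277 - 572*r (R(r, K) = -572*r - 277 = -277 - 572*r)
R(x, 293) - O = (-277 - 572*(-1/197)) - 1*4554893/497267 = (-277 + 572/197) - 4554893/497267 = -53997/197 - 4554893/497267 = -27748240120/97961599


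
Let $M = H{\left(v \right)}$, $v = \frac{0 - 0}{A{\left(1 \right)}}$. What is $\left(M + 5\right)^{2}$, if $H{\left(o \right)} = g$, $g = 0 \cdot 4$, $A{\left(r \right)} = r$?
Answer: $25$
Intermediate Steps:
$v = 0$ ($v = \frac{0 - 0}{1} = \left(0 + 0\right) 1 = 0 \cdot 1 = 0$)
$g = 0$
$H{\left(o \right)} = 0$
$M = 0$
$\left(M + 5\right)^{2} = \left(0 + 5\right)^{2} = 5^{2} = 25$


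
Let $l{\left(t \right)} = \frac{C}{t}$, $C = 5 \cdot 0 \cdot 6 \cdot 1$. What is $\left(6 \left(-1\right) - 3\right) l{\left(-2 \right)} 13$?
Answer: $0$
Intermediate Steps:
$C = 0$ ($C = 5 \cdot 0 \cdot 1 = 5 \cdot 0 = 0$)
$l{\left(t \right)} = 0$ ($l{\left(t \right)} = \frac{0}{t} = 0$)
$\left(6 \left(-1\right) - 3\right) l{\left(-2 \right)} 13 = \left(6 \left(-1\right) - 3\right) 0 \cdot 13 = \left(-6 - 3\right) 0 \cdot 13 = \left(-9\right) 0 \cdot 13 = 0 \cdot 13 = 0$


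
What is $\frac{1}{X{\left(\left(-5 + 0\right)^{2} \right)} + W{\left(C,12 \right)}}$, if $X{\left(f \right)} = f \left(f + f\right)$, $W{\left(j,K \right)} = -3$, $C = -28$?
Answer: $\frac{1}{1247} \approx 0.00080192$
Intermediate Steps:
$X{\left(f \right)} = 2 f^{2}$ ($X{\left(f \right)} = f 2 f = 2 f^{2}$)
$\frac{1}{X{\left(\left(-5 + 0\right)^{2} \right)} + W{\left(C,12 \right)}} = \frac{1}{2 \left(\left(-5 + 0\right)^{2}\right)^{2} - 3} = \frac{1}{2 \left(\left(-5\right)^{2}\right)^{2} - 3} = \frac{1}{2 \cdot 25^{2} - 3} = \frac{1}{2 \cdot 625 - 3} = \frac{1}{1250 - 3} = \frac{1}{1247}$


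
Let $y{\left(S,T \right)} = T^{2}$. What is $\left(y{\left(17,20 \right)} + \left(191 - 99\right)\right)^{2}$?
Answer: $242064$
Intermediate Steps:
$\left(y{\left(17,20 \right)} + \left(191 - 99\right)\right)^{2} = \left(20^{2} + \left(191 - 99\right)\right)^{2} = \left(400 + 92\right)^{2} = 492^{2} = 242064$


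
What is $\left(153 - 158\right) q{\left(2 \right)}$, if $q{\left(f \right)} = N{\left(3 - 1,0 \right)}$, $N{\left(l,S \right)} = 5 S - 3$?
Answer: $15$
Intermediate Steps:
$N{\left(l,S \right)} = -3 + 5 S$
$q{\left(f \right)} = -3$ ($q{\left(f \right)} = -3 + 5 \cdot 0 = -3 + 0 = -3$)
$\left(153 - 158\right) q{\left(2 \right)} = \left(153 - 158\right) \left(-3\right) = \left(-5\right) \left(-3\right) = 15$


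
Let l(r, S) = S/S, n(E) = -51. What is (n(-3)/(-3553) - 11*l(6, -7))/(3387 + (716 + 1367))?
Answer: -1148/571615 ≈ -0.0020083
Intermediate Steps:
l(r, S) = 1
(n(-3)/(-3553) - 11*l(6, -7))/(3387 + (716 + 1367)) = (-51/(-3553) - 11*1)/(3387 + (716 + 1367)) = (-51*(-1/3553) - 11)/(3387 + 2083) = (3/209 - 11)/5470 = -2296/209*1/5470 = -1148/571615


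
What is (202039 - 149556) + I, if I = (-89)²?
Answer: 60404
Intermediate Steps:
I = 7921
(202039 - 149556) + I = (202039 - 149556) + 7921 = 52483 + 7921 = 60404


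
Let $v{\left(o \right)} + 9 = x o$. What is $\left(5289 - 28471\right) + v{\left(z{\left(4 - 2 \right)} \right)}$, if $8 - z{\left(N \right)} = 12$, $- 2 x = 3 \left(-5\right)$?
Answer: $-23221$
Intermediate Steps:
$x = \frac{15}{2}$ ($x = - \frac{3 \left(-5\right)}{2} = \left(- \frac{1}{2}\right) \left(-15\right) = \frac{15}{2} \approx 7.5$)
$z{\left(N \right)} = -4$ ($z{\left(N \right)} = 8 - 12 = -4$)
$v{\left(o \right)} = -9 + \frac{15 o}{2}$
$\left(5289 - 28471\right) + v{\left(z{\left(4 - 2 \right)} \right)} = \left(5289 - 28471\right) + \left(-9 + \frac{15}{2} \left(-4\right)\right) = -23182 - 39 = -23221$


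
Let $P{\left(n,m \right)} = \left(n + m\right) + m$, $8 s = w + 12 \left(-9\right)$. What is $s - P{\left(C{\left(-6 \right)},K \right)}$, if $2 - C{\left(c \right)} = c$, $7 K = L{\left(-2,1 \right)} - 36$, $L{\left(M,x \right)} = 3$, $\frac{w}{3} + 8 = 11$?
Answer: $- \frac{613}{56} \approx -10.946$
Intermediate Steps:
$w = 9$ ($w = -24 + 3 \cdot 11 = -24 + 33 = 9$)
$s = - \frac{99}{8}$ ($s = \frac{9 + 12 \left(-9\right)}{8} = \frac{9 - 108}{8} = \frac{1}{8} \left(-99\right) = - \frac{99}{8} \approx -12.375$)
$K = - \frac{33}{7}$ ($K = \frac{3 - 36}{7} = \frac{1}{7} \left(-33\right) = - \frac{33}{7} \approx -4.7143$)
$C{\left(c \right)} = 2 - c$
$P{\left(n,m \right)} = n + 2 m$ ($P{\left(n,m \right)} = \left(m + n\right) + m = n + 2 m$)
$s - P{\left(C{\left(-6 \right)},K \right)} = - \frac{99}{8} - \left(\left(2 - -6\right) + 2 \left(- \frac{33}{7}\right)\right) = - \frac{99}{8} - \left(\left(2 + 6\right) - \frac{66}{7}\right) = - \frac{99}{8} - \left(8 - \frac{66}{7}\right) = - \frac{99}{8} - - \frac{10}{7} = - \frac{99}{8} + \frac{10}{7} = - \frac{613}{56}$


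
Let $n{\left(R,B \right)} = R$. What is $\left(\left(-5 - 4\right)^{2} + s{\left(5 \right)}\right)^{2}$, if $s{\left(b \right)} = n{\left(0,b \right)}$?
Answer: $6561$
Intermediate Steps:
$s{\left(b \right)} = 0$
$\left(\left(-5 - 4\right)^{2} + s{\left(5 \right)}\right)^{2} = \left(\left(-5 - 4\right)^{2} + 0\right)^{2} = \left(\left(-9\right)^{2} + 0\right)^{2} = \left(81 + 0\right)^{2} = 81^{2} = 6561$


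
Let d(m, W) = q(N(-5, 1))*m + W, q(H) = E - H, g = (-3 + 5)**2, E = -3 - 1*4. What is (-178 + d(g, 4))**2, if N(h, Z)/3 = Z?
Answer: 45796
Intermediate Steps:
E = -7 (E = -3 - 4 = -7)
N(h, Z) = 3*Z
g = 4 (g = 2**2 = 4)
q(H) = -7 - H
d(m, W) = W - 10*m (d(m, W) = (-7 - 3)*m + W = -10*m + W = W - 10*m)
(-178 + d(g, 4))**2 = (-178 + (4 - 10*4))**2 = (-178 + (4 - 40))**2 = (-178 - 36)**2 = (-214)**2 = 45796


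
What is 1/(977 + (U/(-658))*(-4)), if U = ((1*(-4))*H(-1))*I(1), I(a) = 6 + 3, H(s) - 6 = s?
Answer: 329/321073 ≈ 0.0010247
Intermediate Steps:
H(s) = 6 + s
I(a) = 9
U = -180 (U = ((1*(-4))*(6 - 1))*9 = -4*5*9 = -20*9 = -180)
1/(977 + (U/(-658))*(-4)) = 1/(977 - 180/(-658)*(-4)) = 1/(977 - 180*(-1/658)*(-4)) = 1/(977 + (90/329)*(-4)) = 1/(977 - 360/329) = 1/(321073/329) = 329/321073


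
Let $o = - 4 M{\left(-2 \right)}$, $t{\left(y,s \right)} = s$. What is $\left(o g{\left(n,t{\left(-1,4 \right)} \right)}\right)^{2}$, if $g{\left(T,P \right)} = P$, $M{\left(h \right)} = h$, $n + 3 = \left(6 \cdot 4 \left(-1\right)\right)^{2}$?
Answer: $1024$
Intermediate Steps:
$n = 573$ ($n = -3 + \left(6 \cdot 4 \left(-1\right)\right)^{2} = -3 + \left(24 \left(-1\right)\right)^{2} = -3 + \left(-24\right)^{2} = -3 + 576 = 573$)
$o = 8$ ($o = \left(-4\right) \left(-2\right) = 8$)
$\left(o g{\left(n,t{\left(-1,4 \right)} \right)}\right)^{2} = \left(8 \cdot 4\right)^{2} = 32^{2} = 1024$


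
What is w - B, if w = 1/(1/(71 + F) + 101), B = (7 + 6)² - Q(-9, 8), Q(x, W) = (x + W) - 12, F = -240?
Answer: -3106207/17068 ≈ -181.99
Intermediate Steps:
Q(x, W) = -12 + W + x (Q(x, W) = (W + x) - 12 = -12 + W + x)
B = 182 (B = (7 + 6)² - (-12 + 8 - 9) = 13² - 1*(-13) = 169 + 13 = 182)
w = 169/17068 (w = 1/(1/(71 - 240) + 101) = 1/(1/(-169) + 101) = 1/(-1/169 + 101) = 1/(17068/169) = 169/17068 ≈ 0.0099016)
w - B = 169/17068 - 1*182 = 169/17068 - 182 = -3106207/17068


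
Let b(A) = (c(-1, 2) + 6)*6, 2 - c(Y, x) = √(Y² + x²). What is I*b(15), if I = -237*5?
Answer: -56880 + 7110*√5 ≈ -40982.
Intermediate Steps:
c(Y, x) = 2 - √(Y² + x²)
I = -1185
b(A) = 48 - 6*√5 (b(A) = ((2 - √((-1)² + 2²)) + 6)*6 = ((2 - √(1 + 4)) + 6)*6 = ((2 - √5) + 6)*6 = (8 - √5)*6 = 48 - 6*√5)
I*b(15) = -1185*(48 - 6*√5) = -56880 + 7110*√5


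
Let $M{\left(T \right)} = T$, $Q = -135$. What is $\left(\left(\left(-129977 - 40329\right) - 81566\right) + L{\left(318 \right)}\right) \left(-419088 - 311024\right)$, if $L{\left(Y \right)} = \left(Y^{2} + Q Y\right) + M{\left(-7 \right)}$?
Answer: $141411742720$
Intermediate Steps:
$L{\left(Y \right)} = -7 + Y^{2} - 135 Y$ ($L{\left(Y \right)} = \left(Y^{2} - 135 Y\right) - 7 = -7 + Y^{2} - 135 Y$)
$\left(\left(\left(-129977 - 40329\right) - 81566\right) + L{\left(318 \right)}\right) \left(-419088 - 311024\right) = \left(\left(\left(-129977 - 40329\right) - 81566\right) - \left(42937 - 101124\right)\right) \left(-419088 - 311024\right) = \left(\left(-170306 - 81566\right) - -58187\right) \left(-730112\right) = \left(-251872 + 58187\right) \left(-730112\right) = \left(-193685\right) \left(-730112\right) = 141411742720$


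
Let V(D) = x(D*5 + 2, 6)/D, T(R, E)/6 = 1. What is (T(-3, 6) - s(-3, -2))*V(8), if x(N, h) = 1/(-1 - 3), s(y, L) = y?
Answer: -9/32 ≈ -0.28125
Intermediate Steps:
x(N, h) = -1/4 (x(N, h) = 1/(-4) = -1/4)
T(R, E) = 6 (T(R, E) = 6*1 = 6)
V(D) = -1/(4*D)
(T(-3, 6) - s(-3, -2))*V(8) = (6 - 1*(-3))*(-1/4/8) = (6 + 3)*(-1/4*1/8) = 9*(-1/32) = -9/32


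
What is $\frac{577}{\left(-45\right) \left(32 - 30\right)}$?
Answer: $- \frac{577}{90} \approx -6.4111$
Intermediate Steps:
$\frac{577}{\left(-45\right) \left(32 - 30\right)} = \frac{577}{\left(-45\right) 2} = \frac{577}{-90} = 577 \left(- \frac{1}{90}\right) = - \frac{577}{90}$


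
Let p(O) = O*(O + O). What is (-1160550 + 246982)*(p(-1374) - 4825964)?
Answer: 959440076416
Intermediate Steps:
p(O) = 2*O² (p(O) = O*(2*O) = 2*O²)
(-1160550 + 246982)*(p(-1374) - 4825964) = (-1160550 + 246982)*(2*(-1374)² - 4825964) = -913568*(2*1887876 - 4825964) = -913568*(3775752 - 4825964) = -913568*(-1050212) = 959440076416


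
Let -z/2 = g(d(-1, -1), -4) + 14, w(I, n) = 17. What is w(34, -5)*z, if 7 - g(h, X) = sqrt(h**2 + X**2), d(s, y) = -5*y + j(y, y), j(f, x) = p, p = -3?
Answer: -714 + 68*sqrt(5) ≈ -561.95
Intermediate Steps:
j(f, x) = -3
d(s, y) = -3 - 5*y (d(s, y) = -5*y - 3 = -3 - 5*y)
g(h, X) = 7 - sqrt(X**2 + h**2) (g(h, X) = 7 - sqrt(h**2 + X**2) = 7 - sqrt(X**2 + h**2))
z = -42 + 4*sqrt(5) (z = -2*((7 - sqrt((-4)**2 + (-3 - 5*(-1))**2)) + 14) = -2*((7 - sqrt(16 + (-3 + 5)**2)) + 14) = -2*((7 - sqrt(16 + 2**2)) + 14) = -2*((7 - sqrt(16 + 4)) + 14) = -2*((7 - sqrt(20)) + 14) = -2*((7 - 2*sqrt(5)) + 14) = -2*(21 - 2*sqrt(5)) = -42 + 4*sqrt(5) ≈ -33.056)
w(34, -5)*z = 17*(-42 + 4*sqrt(5)) = -714 + 68*sqrt(5)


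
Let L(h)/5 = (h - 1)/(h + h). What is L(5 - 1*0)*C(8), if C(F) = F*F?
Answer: 128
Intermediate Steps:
C(F) = F²
L(h) = 5*(-1 + h)/(2*h) (L(h) = 5*((h - 1)/(h + h)) = 5*((-1 + h)/((2*h))) = 5*((-1 + h)*(1/(2*h))) = 5*((-1 + h)/(2*h)) = 5*(-1 + h)/(2*h))
L(5 - 1*0)*C(8) = (5*(-1 + (5 - 1*0))/(2*(5 - 1*0)))*8² = (5*(-1 + (5 + 0))/(2*(5 + 0)))*64 = ((5/2)*(-1 + 5)/5)*64 = ((5/2)*(⅕)*4)*64 = 2*64 = 128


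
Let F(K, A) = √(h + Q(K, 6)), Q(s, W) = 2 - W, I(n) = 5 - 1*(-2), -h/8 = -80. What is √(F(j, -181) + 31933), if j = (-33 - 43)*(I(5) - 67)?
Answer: √(31933 + 2*√159) ≈ 178.77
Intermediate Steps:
h = 640 (h = -8*(-80) = 640)
I(n) = 7 (I(n) = 5 + 2 = 7)
j = 4560 (j = (-33 - 43)*(7 - 67) = -76*(-60) = 4560)
F(K, A) = 2*√159 (F(K, A) = √(640 + (2 - 1*6)) = √(640 + (2 - 6)) = √(640 - 4) = √636 = 2*√159)
√(F(j, -181) + 31933) = √(2*√159 + 31933) = √(31933 + 2*√159)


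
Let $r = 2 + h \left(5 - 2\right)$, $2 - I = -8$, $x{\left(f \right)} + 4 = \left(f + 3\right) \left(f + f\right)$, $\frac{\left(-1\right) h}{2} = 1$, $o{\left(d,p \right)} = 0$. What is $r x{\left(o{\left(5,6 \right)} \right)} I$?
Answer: $160$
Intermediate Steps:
$h = -2$ ($h = \left(-2\right) 1 = -2$)
$x{\left(f \right)} = -4 + 2 f \left(3 + f\right)$ ($x{\left(f \right)} = -4 + \left(f + 3\right) \left(f + f\right) = -4 + \left(3 + f\right) 2 f = -4 + 2 f \left(3 + f\right)$)
$I = 10$ ($I = 2 - -8 = 2 + 8 = 10$)
$r = -4$ ($r = 2 - 2 \left(5 - 2\right) = 2 - 6 = -4$)
$r x{\left(o{\left(5,6 \right)} \right)} I = - 4 \left(-4 + 2 \cdot 0^{2} + 6 \cdot 0\right) 10 = - 4 \left(-4 + 2 \cdot 0 + 0\right) 10 = - 4 \left(-4 + 0 + 0\right) 10 = - 4 \left(\left(-4\right) 10\right) = \left(-4\right) \left(-40\right) = 160$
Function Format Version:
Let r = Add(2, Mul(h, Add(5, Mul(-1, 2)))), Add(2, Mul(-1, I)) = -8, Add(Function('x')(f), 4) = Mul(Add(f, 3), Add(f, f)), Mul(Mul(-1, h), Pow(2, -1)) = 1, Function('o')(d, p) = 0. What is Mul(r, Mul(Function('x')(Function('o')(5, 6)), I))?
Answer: 160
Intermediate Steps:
h = -2 (h = Mul(-2, 1) = -2)
Function('x')(f) = Add(-4, Mul(2, f, Add(3, f))) (Function('x')(f) = Add(-4, Mul(Add(f, 3), Add(f, f))) = Add(-4, Mul(Add(3, f), Mul(2, f))) = Add(-4, Mul(2, f, Add(3, f))))
I = 10 (I = Add(2, Mul(-1, -8)) = Add(2, 8) = 10)
r = -4 (r = Add(2, Mul(-2, Add(5, Mul(-1, 2)))) = Add(2, Mul(-2, Add(5, -2))) = Add(2, Mul(-2, 3)) = Add(2, -6) = -4)
Mul(r, Mul(Function('x')(Function('o')(5, 6)), I)) = Mul(-4, Mul(Add(-4, Mul(2, Pow(0, 2)), Mul(6, 0)), 10)) = Mul(-4, Mul(Add(-4, Mul(2, 0), 0), 10)) = Mul(-4, Mul(Add(-4, 0, 0), 10)) = Mul(-4, Mul(-4, 10)) = Mul(-4, -40) = 160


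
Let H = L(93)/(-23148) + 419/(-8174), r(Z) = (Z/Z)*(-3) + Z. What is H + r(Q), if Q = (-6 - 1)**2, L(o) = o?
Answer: 1448880233/31535292 ≈ 45.945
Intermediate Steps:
Q = 49 (Q = (-7)**2 = 49)
r(Z) = -3 + Z (r(Z) = 1*(-3) + Z = -3 + Z)
H = -1743199/31535292 (H = 93/(-23148) + 419/(-8174) = 93*(-1/23148) + 419*(-1/8174) = -31/7716 - 419/8174 = -1743199/31535292 ≈ -0.055278)
H + r(Q) = -1743199/31535292 + (-3 + 49) = -1743199/31535292 + 46 = 1448880233/31535292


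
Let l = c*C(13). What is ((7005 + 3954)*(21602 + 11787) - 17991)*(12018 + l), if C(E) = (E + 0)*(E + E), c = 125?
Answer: 19856230312080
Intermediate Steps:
C(E) = 2*E**2 (C(E) = E*(2*E) = 2*E**2)
l = 42250 (l = 125*(2*13**2) = 125*(2*169) = 125*338 = 42250)
((7005 + 3954)*(21602 + 11787) - 17991)*(12018 + l) = ((7005 + 3954)*(21602 + 11787) - 17991)*(12018 + 42250) = (10959*33389 - 17991)*54268 = (365910051 - 17991)*54268 = 365892060*54268 = 19856230312080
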